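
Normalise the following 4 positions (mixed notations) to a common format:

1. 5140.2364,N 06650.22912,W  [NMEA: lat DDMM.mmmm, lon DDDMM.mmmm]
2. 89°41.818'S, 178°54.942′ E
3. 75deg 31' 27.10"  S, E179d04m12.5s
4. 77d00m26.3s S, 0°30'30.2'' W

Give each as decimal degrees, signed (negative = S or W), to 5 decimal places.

1. 51.67061, -66.83715
2. -89.69697, 178.91570
3. -75.52419, 179.07014
4. -77.00731, -0.50839

Point 1:
  Lat: degrees = first 2 digits = 51, minutes = 40.2364; 51 + 40.2364/60 = 51.670607
  N → positive
  λ: split at 3 digits → 066° and 50.22912′; 66 + 50.22912/60 = 66.837152
  W ⇒ negate
Point 2:
  Lat: 41.818′ = 0.696967°; total 89.696967
  hemisphere S, so the sign is −
  Lon: 178 + 54.942/60 = 178.915700
  E → positive
Point 3:
  Latitude: 75° + 31/60 + 27.1/3600 = 75 + 0.516667 + 0.007528 = 75.524194
  hemisphere S, so the sign is −
  Lon: 179° + 4/60 + 12.5/3600 = 179 + 0.066667 + 0.003472 = 179.070139
  E → positive
Point 4:
  φ: 77 + 0/60 + 26.3/3600 = 77.007306
  S → negative
  λ: 0 + 30/60 + 30.2/3600 = 0.508389
  W ⇒ negate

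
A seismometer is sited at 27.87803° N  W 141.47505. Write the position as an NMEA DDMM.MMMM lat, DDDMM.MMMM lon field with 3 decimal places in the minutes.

Latitude: 27° + 0.878030 × 60 = 27° 52.68180′
λ: minutes = (141.475050 − 141) × 60 = 28.50300

2752.682,N / 14128.503,W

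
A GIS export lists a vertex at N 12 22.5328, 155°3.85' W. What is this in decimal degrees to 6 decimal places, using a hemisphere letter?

12.375547° N, 155.064167° W

Lat: 22.5328′ = 0.375547°; total 12.3755467
Lon: 3.85′ = 0.064167°; total 155.0641667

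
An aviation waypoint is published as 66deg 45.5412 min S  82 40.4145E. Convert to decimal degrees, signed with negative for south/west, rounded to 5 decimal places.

Latitude: 45.5412′ = 0.759020°; total 66.759020
hemisphere S, so the sign is −
Lon: 82 + 40.4145/60 = 82.673575
E → positive

-66.75902, 82.67358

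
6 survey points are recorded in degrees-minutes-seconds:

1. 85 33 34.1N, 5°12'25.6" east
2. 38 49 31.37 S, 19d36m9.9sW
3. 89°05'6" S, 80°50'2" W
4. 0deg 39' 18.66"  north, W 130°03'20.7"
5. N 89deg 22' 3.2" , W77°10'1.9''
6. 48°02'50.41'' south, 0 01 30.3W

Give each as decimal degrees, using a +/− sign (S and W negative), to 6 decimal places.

Point 1:
  Latitude: 85 + 33/60 + 34.1/3600 = 85.5594722
  N ⇒ keep positive
  Lon: 5° + 12/60 + 25.6/3600 = 5 + 0.200000 + 0.007111 = 5.2071111
  E → positive
Point 2:
  φ: 38° + 49/60 + 31.37/3600 = 38 + 0.816667 + 0.008714 = 38.8253806
  hemisphere S, so the sign is −
  Longitude: 19 + 36/60 + 9.9/3600 = 19.6027500
  W → negative
Point 3:
  Latitude: 5′ + 6″ = 5.10000′; 89 + 5.10000/60 = 89.0850000
  S ⇒ negate
  λ: 80° + 50/60 + 2/3600 = 80 + 0.833333 + 0.000556 = 80.8338889
  hemisphere W, so the sign is −
Point 4:
  Lat: 0 + 39/60 + 18.66/3600 = 0.6551833
  N ⇒ keep positive
  Lon: 130 + 3/60 + 20.7/3600 = 130.0557500
  W → negative
Point 5:
  Latitude: 22′ + 3.2″ = 22.05333′; 89 + 22.05333/60 = 89.3675556
  N ⇒ keep positive
  λ: 10′ + 1.9″ = 10.03167′; 77 + 10.03167/60 = 77.1671944
  hemisphere W, so the sign is −
Point 6:
  Lat: 48 + 2/60 + 50.41/3600 = 48.0473361
  hemisphere S, so the sign is −
  Longitude: 0° + 1/60 + 30.3/3600 = 0 + 0.016667 + 0.008417 = 0.0250833
  W ⇒ negate

1. 85.559472, 5.207111
2. -38.825381, -19.602750
3. -89.085000, -80.833889
4. 0.655183, -130.055750
5. 89.367556, -77.167194
6. -48.047336, -0.025083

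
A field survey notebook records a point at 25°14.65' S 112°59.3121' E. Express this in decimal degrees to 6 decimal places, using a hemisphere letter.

Latitude: 14.65′ = 0.244167°; total 25.2441667
Lon: 112 + 59.3121/60 = 112.9885350

25.244167° S, 112.988535° E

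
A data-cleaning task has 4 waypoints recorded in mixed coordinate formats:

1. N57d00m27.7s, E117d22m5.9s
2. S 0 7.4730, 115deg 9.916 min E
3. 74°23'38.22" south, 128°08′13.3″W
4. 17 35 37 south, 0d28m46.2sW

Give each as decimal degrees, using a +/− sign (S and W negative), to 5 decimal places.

1. 57.00769, 117.36831
2. -0.12455, 115.16527
3. -74.39395, -128.13703
4. -17.59361, -0.47950

Point 1:
  Lat: 57° + 0/60 + 27.7/3600 = 57 + 0.000000 + 0.007694 = 57.007694
  N ⇒ keep positive
  Longitude: 117 + 22/60 + 5.9/3600 = 117.368306
  E → positive
Point 2:
  Lat: 7.473′ = 0.124550°; total 0.124550
  S ⇒ negate
  Lon: 9.916′ = 0.165267°; total 115.165267
  E → positive
Point 3:
  Latitude: 74 + 23/60 + 38.22/3600 = 74.393950
  hemisphere S, so the sign is −
  λ: 128° + 8/60 + 13.3/3600 = 128 + 0.133333 + 0.003694 = 128.137028
  W ⇒ negate
Point 4:
  Latitude: 17 + 35/60 + 37/3600 = 17.593611
  S ⇒ negate
  Lon: 0 + 28/60 + 46.2/3600 = 0.479500
  W → negative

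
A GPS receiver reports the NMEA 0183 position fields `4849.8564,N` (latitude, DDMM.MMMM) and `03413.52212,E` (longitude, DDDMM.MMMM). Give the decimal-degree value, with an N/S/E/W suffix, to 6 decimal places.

48.830940° N, 34.225369° E

Latitude: degrees = first 2 digits = 48, minutes = 49.8564; 48 + 49.8564/60 = 48.8309400
λ: degrees = first 3 digits = 34, minutes = 13.52212; 34 + 13.52212/60 = 34.2253687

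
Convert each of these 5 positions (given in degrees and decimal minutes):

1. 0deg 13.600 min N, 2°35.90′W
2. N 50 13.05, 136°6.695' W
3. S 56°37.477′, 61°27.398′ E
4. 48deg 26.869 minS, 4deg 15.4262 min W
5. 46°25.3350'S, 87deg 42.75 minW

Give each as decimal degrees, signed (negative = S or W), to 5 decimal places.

1. 0.22667, -2.59833
2. 50.21750, -136.11158
3. -56.62462, 61.45663
4. -48.44782, -4.25710
5. -46.42225, -87.71250

Point 1:
  Latitude: 13.6′ = 0.226667°; total 0.226667
  N → positive
  Longitude: 35.9′ = 0.598333°; total 2.598333
  W → negative
Point 2:
  Lat: 50 + 13.05/60 = 50.217500
  N → positive
  Lon: 136 + 6.695/60 = 136.111583
  W → negative
Point 3:
  φ: 56 + 37.477/60 = 56.624617
  S → negative
  Lon: 61 + 27.398/60 = 61.456633
  E → positive
Point 4:
  Lat: 26.869′ = 0.447817°; total 48.447817
  hemisphere S, so the sign is −
  Longitude: 15.4262′ = 0.257103°; total 4.257103
  W → negative
Point 5:
  Latitude: 46 + 25.335/60 = 46.422250
  S ⇒ negate
  Longitude: 87 + 42.75/60 = 87.712500
  W → negative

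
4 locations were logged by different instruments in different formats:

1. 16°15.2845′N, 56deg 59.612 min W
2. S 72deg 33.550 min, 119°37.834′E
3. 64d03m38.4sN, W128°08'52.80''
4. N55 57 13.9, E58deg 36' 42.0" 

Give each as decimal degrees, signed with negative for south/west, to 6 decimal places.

Point 1:
  Lat: 15.2845′ = 0.254742°; total 16.2547417
  N → positive
  λ: 56 + 59.612/60 = 56.9935333
  W ⇒ negate
Point 2:
  Latitude: 72 + 33.55/60 = 72.5591667
  hemisphere S, so the sign is −
  Lon: 119 + 37.834/60 = 119.6305667
  E ⇒ keep positive
Point 3:
  φ: 64 + 3/60 + 38.4/3600 = 64.0606667
  N → positive
  Longitude: 8′ + 52.8″ = 8.88000′; 128 + 8.88000/60 = 128.1480000
  hemisphere W, so the sign is −
Point 4:
  Lat: 55 + 57/60 + 13.9/3600 = 55.9538611
  N ⇒ keep positive
  λ: 36′ + 42″ = 36.70000′; 58 + 36.70000/60 = 58.6116667
  E → positive

1. 16.254742, -56.993533
2. -72.559167, 119.630567
3. 64.060667, -128.148000
4. 55.953861, 58.611667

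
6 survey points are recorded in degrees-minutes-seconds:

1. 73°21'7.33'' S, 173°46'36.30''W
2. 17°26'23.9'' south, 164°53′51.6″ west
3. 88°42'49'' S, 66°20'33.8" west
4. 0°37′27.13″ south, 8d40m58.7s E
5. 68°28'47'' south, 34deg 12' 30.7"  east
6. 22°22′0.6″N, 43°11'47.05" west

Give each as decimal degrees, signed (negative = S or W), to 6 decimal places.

1. -73.352036, -173.776750
2. -17.439972, -164.897667
3. -88.713611, -66.342722
4. -0.624203, 8.682972
5. -68.479722, 34.208528
6. 22.366833, -43.196403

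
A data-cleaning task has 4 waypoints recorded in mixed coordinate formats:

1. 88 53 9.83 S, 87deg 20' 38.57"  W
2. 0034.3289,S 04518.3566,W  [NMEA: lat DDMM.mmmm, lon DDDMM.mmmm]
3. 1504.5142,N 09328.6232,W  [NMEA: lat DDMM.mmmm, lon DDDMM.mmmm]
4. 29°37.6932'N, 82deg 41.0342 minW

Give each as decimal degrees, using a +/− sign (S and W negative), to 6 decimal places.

Point 1:
  Latitude: 53′ + 9.83″ = 53.16383′; 88 + 53.16383/60 = 88.8860639
  hemisphere S, so the sign is −
  Longitude: 87° + 20/60 + 38.57/3600 = 87 + 0.333333 + 0.010714 = 87.3440472
  W ⇒ negate
Point 2:
  Lat: split at 2 digits → 00° and 34.3289′; 0 + 34.3289/60 = 0.5721483
  S → negative
  λ: split at 3 digits → 045° and 18.3566′; 45 + 18.3566/60 = 45.3059433
  W → negative
Point 3:
  φ: degrees = first 2 digits = 15, minutes = 4.5142; 15 + 4.5142/60 = 15.0752367
  N ⇒ keep positive
  λ: degrees = first 3 digits = 93, minutes = 28.6232; 93 + 28.6232/60 = 93.4770533
  W → negative
Point 4:
  Latitude: 29 + 37.6932/60 = 29.6282200
  N ⇒ keep positive
  Longitude: 41.0342′ = 0.683903°; total 82.6839033
  W → negative

1. -88.886064, -87.344047
2. -0.572148, -45.305943
3. 15.075237, -93.477053
4. 29.628220, -82.683903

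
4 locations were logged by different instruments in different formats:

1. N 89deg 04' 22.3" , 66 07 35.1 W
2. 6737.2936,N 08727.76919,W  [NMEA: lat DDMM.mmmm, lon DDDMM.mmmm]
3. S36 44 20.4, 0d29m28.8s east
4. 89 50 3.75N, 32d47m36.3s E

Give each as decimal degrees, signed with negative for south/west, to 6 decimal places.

1. 89.072861, -66.126417
2. 67.621560, -87.462820
3. -36.739000, 0.491333
4. 89.834375, 32.793417

Point 1:
  φ: 89 + 4/60 + 22.3/3600 = 89.0728611
  N → positive
  λ: 7′ + 35.1″ = 7.58500′; 66 + 7.58500/60 = 66.1264167
  W ⇒ negate
Point 2:
  Lat: degrees = first 2 digits = 67, minutes = 37.2936; 67 + 37.2936/60 = 67.6215600
  N → positive
  λ: degrees = first 3 digits = 87, minutes = 27.76919; 87 + 27.76919/60 = 87.4628198
  hemisphere W, so the sign is −
Point 3:
  φ: 44′ + 20.4″ = 44.34000′; 36 + 44.34000/60 = 36.7390000
  hemisphere S, so the sign is −
  λ: 0° + 29/60 + 28.8/3600 = 0 + 0.483333 + 0.008000 = 0.4913333
  E ⇒ keep positive
Point 4:
  φ: 89° + 50/60 + 3.75/3600 = 89 + 0.833333 + 0.001042 = 89.8343750
  N ⇒ keep positive
  Longitude: 32 + 47/60 + 36.3/3600 = 32.7934167
  E → positive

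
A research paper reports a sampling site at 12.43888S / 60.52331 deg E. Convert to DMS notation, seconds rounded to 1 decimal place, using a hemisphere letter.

12°26′20.0″ S, 60°31′23.9″ E

Lat: whole degrees 12; 26.33280′ → 26′ and 19.968″
Longitude: 0.523310 × 60 = 31.39860′ → 31′, remainder × 60 = 23.916″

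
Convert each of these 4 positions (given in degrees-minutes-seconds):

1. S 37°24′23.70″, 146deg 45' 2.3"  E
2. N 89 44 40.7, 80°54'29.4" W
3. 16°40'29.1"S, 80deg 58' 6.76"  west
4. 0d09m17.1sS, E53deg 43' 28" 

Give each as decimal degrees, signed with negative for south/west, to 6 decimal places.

Point 1:
  φ: 24′ + 23.7″ = 24.39500′; 37 + 24.39500/60 = 37.4065833
  hemisphere S, so the sign is −
  Lon: 146 + 45/60 + 2.3/3600 = 146.7506389
  E → positive
Point 2:
  Lat: 89 + 44/60 + 40.7/3600 = 89.7446389
  N ⇒ keep positive
  Lon: 54′ + 29.4″ = 54.49000′; 80 + 54.49000/60 = 80.9081667
  W ⇒ negate
Point 3:
  φ: 16 + 40/60 + 29.1/3600 = 16.6747500
  S ⇒ negate
  Lon: 80 + 58/60 + 6.76/3600 = 80.9685444
  W ⇒ negate
Point 4:
  Lat: 0° + 9/60 + 17.1/3600 = 0 + 0.150000 + 0.004750 = 0.1547500
  S → negative
  Lon: 43′ + 28″ = 43.46667′; 53 + 43.46667/60 = 53.7244444
  E → positive

1. -37.406583, 146.750639
2. 89.744639, -80.908167
3. -16.674750, -80.968544
4. -0.154750, 53.724444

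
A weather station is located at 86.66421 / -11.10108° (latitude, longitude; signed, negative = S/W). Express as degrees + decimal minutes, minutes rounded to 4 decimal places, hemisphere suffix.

86° 39.8526′ N, 11° 6.0648′ W

Lat: 86° + 0.664210 × 60 = 86° 39.852600′
Longitude is negative → W; |value| = 11.101080
Longitude: fractional part 0.101080 → 6.064800 minutes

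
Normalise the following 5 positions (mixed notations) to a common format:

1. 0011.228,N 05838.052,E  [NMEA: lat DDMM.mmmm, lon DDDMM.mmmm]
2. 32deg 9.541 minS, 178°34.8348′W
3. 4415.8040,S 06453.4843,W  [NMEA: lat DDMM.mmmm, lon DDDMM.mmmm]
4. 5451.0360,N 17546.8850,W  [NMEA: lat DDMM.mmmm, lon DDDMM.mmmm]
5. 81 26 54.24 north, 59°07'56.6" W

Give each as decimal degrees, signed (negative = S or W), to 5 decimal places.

1. 0.18713, 58.63420
2. -32.15902, -178.58058
3. -44.26340, -64.89141
4. 54.85060, -175.78142
5. 81.44840, -59.13239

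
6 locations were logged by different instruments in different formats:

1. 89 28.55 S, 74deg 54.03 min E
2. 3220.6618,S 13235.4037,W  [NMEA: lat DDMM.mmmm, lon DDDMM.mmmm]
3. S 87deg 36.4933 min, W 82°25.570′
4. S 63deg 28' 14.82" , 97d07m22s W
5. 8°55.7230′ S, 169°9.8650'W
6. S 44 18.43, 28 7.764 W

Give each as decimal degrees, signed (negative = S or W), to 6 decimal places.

Point 1:
  Lat: 89 + 28.55/60 = 89.4758333
  S → negative
  Longitude: 74 + 54.03/60 = 74.9005000
  E → positive
Point 2:
  φ: split at 2 digits → 32° and 20.6618′; 32 + 20.6618/60 = 32.3443633
  S → negative
  Lon: split at 3 digits → 132° and 35.4037′; 132 + 35.4037/60 = 132.5900617
  W ⇒ negate
Point 3:
  φ: 87 + 36.4933/60 = 87.6082217
  S → negative
  Longitude: 82 + 25.57/60 = 82.4261667
  W → negative
Point 4:
  Latitude: 63 + 28/60 + 14.82/3600 = 63.4707833
  hemisphere S, so the sign is −
  Lon: 97° + 7/60 + 22/3600 = 97 + 0.116667 + 0.006111 = 97.1227778
  W ⇒ negate
Point 5:
  Lat: 55.723′ = 0.928717°; total 8.9287167
  hemisphere S, so the sign is −
  λ: 169 + 9.865/60 = 169.1644167
  hemisphere W, so the sign is −
Point 6:
  φ: 44 + 18.43/60 = 44.3071667
  S ⇒ negate
  Lon: 28 + 7.764/60 = 28.1294000
  hemisphere W, so the sign is −

1. -89.475833, 74.900500
2. -32.344363, -132.590062
3. -87.608222, -82.426167
4. -63.470783, -97.122778
5. -8.928717, -169.164417
6. -44.307167, -28.129400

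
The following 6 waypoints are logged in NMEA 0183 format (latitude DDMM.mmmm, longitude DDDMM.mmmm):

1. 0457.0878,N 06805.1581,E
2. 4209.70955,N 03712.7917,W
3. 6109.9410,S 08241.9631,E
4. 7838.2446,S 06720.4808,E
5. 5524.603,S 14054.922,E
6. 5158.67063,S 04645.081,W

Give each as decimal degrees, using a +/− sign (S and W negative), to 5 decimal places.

1. 4.95146, 68.08597
2. 42.16183, -37.21320
3. -61.16568, 82.69939
4. -78.63741, 67.34135
5. -55.41005, 140.91537
6. -51.97784, -46.75135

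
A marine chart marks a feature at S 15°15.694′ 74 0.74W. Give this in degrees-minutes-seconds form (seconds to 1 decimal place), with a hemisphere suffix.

Latitude: 15.69400′ → 15′ and 0.69400 × 60 = 41.640″
λ: 0.74000′ → 0′ and 0.74000 × 60 = 44.400″

15°15′41.6″ S, 74°00′44.4″ W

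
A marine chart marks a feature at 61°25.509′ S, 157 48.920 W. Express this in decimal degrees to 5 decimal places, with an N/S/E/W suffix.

61.42515° S, 157.81533° W

Latitude: 61 + 25.509/60 = 61.425150
Longitude: 157 + 48.92/60 = 157.815333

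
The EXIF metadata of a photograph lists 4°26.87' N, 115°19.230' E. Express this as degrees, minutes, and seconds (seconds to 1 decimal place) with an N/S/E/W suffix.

4°26′52.2″ N, 115°19′13.8″ E

φ: 26.87000′ → 26′ and 0.87000 × 60 = 52.200″
λ: 19.23000′ → 19′ and 0.23000 × 60 = 13.800″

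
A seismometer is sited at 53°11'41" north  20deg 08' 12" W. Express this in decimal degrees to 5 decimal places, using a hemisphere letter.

Latitude: 53 + 11/60 + 41/3600 = 53.194722
λ: 20 + 8/60 + 12/3600 = 20.136667

53.19472° N, 20.13667° W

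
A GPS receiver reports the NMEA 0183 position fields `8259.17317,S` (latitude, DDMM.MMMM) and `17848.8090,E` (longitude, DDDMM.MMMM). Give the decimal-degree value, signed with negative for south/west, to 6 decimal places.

Latitude: split at 2 digits → 82° and 59.17317′; 82 + 59.17317/60 = 82.9862195
hemisphere S, so the sign is −
Longitude: degrees = first 3 digits = 178, minutes = 48.809; 178 + 48.809/60 = 178.8134833
E → positive

-82.986220, 178.813483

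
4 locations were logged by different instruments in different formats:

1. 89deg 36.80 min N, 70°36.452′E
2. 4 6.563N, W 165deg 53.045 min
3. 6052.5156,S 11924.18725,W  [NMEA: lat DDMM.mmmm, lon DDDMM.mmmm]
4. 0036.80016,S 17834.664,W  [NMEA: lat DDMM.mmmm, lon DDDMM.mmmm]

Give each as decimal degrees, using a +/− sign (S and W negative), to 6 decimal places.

1. 89.613333, 70.607533
2. 4.109383, -165.884083
3. -60.875260, -119.403121
4. -0.613336, -178.577733

Point 1:
  Lat: 36.8′ = 0.613333°; total 89.6133333
  N → positive
  Lon: 36.452′ = 0.607533°; total 70.6075333
  E → positive
Point 2:
  Latitude: 6.563′ = 0.109383°; total 4.1093833
  N ⇒ keep positive
  Longitude: 165 + 53.045/60 = 165.8840833
  W ⇒ negate
Point 3:
  Latitude: degrees = first 2 digits = 60, minutes = 52.5156; 60 + 52.5156/60 = 60.8752600
  S → negative
  Lon: degrees = first 3 digits = 119, minutes = 24.18725; 119 + 24.18725/60 = 119.4031208
  W → negative
Point 4:
  Lat: degrees = first 2 digits = 0, minutes = 36.80016; 0 + 36.80016/60 = 0.6133360
  S ⇒ negate
  Lon: degrees = first 3 digits = 178, minutes = 34.664; 178 + 34.664/60 = 178.5777333
  W ⇒ negate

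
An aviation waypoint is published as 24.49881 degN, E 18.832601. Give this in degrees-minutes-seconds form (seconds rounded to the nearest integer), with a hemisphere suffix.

φ: 0.498810 × 60 = 29.92860′ → 29′, remainder × 60 = 55.72″
Longitude: whole degrees 18; 49.95606′ → 49′ and 57.36″

24°29′56″ N, 18°49′57″ E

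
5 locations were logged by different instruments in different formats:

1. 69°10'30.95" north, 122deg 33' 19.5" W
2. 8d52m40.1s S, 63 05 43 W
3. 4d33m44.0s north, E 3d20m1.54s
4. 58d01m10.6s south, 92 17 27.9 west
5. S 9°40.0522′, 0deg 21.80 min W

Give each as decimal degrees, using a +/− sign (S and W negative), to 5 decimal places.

Point 1:
  φ: 10′ + 30.95″ = 10.51583′; 69 + 10.51583/60 = 69.175264
  N → positive
  λ: 33′ + 19.5″ = 33.32500′; 122 + 33.32500/60 = 122.555417
  hemisphere W, so the sign is −
Point 2:
  φ: 52′ + 40.1″ = 52.66833′; 8 + 52.66833/60 = 8.877806
  hemisphere S, so the sign is −
  λ: 63° + 5/60 + 43/3600 = 63 + 0.083333 + 0.011944 = 63.095278
  hemisphere W, so the sign is −
Point 3:
  φ: 33′ + 44″ = 33.73333′; 4 + 33.73333/60 = 4.562222
  N ⇒ keep positive
  λ: 20′ + 1.54″ = 20.02567′; 3 + 20.02567/60 = 3.333761
  E → positive
Point 4:
  Latitude: 58 + 1/60 + 10.6/3600 = 58.019611
  S → negative
  Longitude: 92° + 17/60 + 27.9/3600 = 92 + 0.283333 + 0.007750 = 92.291083
  W → negative
Point 5:
  Latitude: 40.0522′ = 0.667537°; total 9.667537
  S ⇒ negate
  λ: 21.8′ = 0.363333°; total 0.363333
  W ⇒ negate

1. 69.17526, -122.55542
2. -8.87781, -63.09528
3. 4.56222, 3.33376
4. -58.01961, -92.29108
5. -9.66754, -0.36333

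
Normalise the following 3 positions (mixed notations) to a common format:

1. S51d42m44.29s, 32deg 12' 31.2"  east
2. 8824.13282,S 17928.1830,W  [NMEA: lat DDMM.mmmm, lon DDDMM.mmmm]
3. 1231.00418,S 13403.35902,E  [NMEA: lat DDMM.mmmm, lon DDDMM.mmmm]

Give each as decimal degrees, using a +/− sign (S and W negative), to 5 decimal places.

Point 1:
  φ: 51 + 42/60 + 44.29/3600 = 51.712303
  hemisphere S, so the sign is −
  Longitude: 12′ + 31.2″ = 12.52000′; 32 + 12.52000/60 = 32.208667
  E ⇒ keep positive
Point 2:
  Lat: degrees = first 2 digits = 88, minutes = 24.13282; 88 + 24.13282/60 = 88.402214
  S → negative
  Longitude: degrees = first 3 digits = 179, minutes = 28.183; 179 + 28.183/60 = 179.469717
  W → negative
Point 3:
  Latitude: degrees = first 2 digits = 12, minutes = 31.00418; 12 + 31.00418/60 = 12.516736
  S ⇒ negate
  Lon: degrees = first 3 digits = 134, minutes = 3.35902; 134 + 3.35902/60 = 134.055984
  E ⇒ keep positive

1. -51.71230, 32.20867
2. -88.40221, -179.46972
3. -12.51674, 134.05598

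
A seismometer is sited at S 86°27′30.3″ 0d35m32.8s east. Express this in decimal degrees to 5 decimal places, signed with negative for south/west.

Latitude: 86 + 27/60 + 30.3/3600 = 86.458417
S ⇒ negate
Longitude: 35′ + 32.8″ = 35.54667′; 0 + 35.54667/60 = 0.592444
E ⇒ keep positive

-86.45842, 0.59244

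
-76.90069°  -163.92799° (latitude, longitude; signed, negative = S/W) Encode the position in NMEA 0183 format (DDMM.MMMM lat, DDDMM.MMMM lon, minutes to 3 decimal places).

Latitude is negative → S; |value| = 76.900690
φ: fractional part 0.900690 → 54.04140 minutes
Longitude is negative → W; |value| = 163.927990
λ: minutes = (163.927990 − 163) × 60 = 55.67940

7654.041,S / 16355.679,W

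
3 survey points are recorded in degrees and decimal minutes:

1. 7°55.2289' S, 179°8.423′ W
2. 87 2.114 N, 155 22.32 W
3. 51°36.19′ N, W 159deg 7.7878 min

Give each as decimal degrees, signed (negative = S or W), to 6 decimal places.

1. -7.920482, -179.140383
2. 87.035233, -155.372000
3. 51.603167, -159.129797

Point 1:
  φ: 7 + 55.2289/60 = 7.9204817
  hemisphere S, so the sign is −
  λ: 179 + 8.423/60 = 179.1403833
  W ⇒ negate
Point 2:
  Lat: 2.114′ = 0.035233°; total 87.0352333
  N → positive
  Lon: 22.32′ = 0.372000°; total 155.3720000
  W → negative
Point 3:
  Lat: 36.19′ = 0.603167°; total 51.6031667
  N ⇒ keep positive
  Lon: 7.7878′ = 0.129797°; total 159.1297967
  hemisphere W, so the sign is −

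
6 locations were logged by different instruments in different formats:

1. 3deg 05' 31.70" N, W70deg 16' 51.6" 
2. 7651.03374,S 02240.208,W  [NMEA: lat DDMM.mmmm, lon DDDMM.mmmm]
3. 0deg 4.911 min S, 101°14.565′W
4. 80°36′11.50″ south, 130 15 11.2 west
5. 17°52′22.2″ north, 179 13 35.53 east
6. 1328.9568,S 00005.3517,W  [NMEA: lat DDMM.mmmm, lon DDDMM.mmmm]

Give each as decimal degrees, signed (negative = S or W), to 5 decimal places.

1. 3.09214, -70.28100
2. -76.85056, -22.67013
3. -0.08185, -101.24275
4. -80.60319, -130.25311
5. 17.87283, 179.22654
6. -13.48261, -0.08920

Point 1:
  Lat: 3 + 5/60 + 31.7/3600 = 3.092139
  N → positive
  λ: 70 + 16/60 + 51.6/3600 = 70.281000
  W ⇒ negate
Point 2:
  φ: degrees = first 2 digits = 76, minutes = 51.03374; 76 + 51.03374/60 = 76.850562
  hemisphere S, so the sign is −
  λ: split at 3 digits → 022° and 40.208′; 22 + 40.208/60 = 22.670133
  W ⇒ negate
Point 3:
  Lat: 4.911′ = 0.081850°; total 0.081850
  hemisphere S, so the sign is −
  Longitude: 14.565′ = 0.242750°; total 101.242750
  W ⇒ negate
Point 4:
  Latitude: 80° + 36/60 + 11.5/3600 = 80 + 0.600000 + 0.003194 = 80.603194
  S → negative
  Lon: 130° + 15/60 + 11.2/3600 = 130 + 0.250000 + 0.003111 = 130.253111
  W → negative
Point 5:
  Lat: 52′ + 22.2″ = 52.37000′; 17 + 52.37000/60 = 17.872833
  N → positive
  Lon: 13′ + 35.53″ = 13.59217′; 179 + 13.59217/60 = 179.226536
  E → positive
Point 6:
  Lat: degrees = first 2 digits = 13, minutes = 28.9568; 13 + 28.9568/60 = 13.482613
  S ⇒ negate
  λ: split at 3 digits → 000° and 5.3517′; 0 + 5.3517/60 = 0.089195
  W ⇒ negate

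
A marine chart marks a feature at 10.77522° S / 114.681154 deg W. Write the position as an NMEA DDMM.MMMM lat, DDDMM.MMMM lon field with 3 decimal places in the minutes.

Latitude: minutes = (10.775220 − 10) × 60 = 46.51320
λ: minutes = (114.681154 − 114) × 60 = 40.86924

1046.513,S / 11440.869,W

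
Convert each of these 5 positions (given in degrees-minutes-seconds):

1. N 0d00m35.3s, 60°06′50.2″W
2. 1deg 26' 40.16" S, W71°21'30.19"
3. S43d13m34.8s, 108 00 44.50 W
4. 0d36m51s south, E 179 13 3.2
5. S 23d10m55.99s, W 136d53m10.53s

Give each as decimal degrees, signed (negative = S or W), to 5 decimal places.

1. 0.00981, -60.11394
2. -1.44449, -71.35839
3. -43.22633, -108.01236
4. -0.61417, 179.21756
5. -23.18222, -136.88626

Point 1:
  φ: 0′ + 35.3″ = 0.58833′; 0 + 0.58833/60 = 0.009806
  N → positive
  Longitude: 60 + 6/60 + 50.2/3600 = 60.113944
  W ⇒ negate
Point 2:
  Lat: 1° + 26/60 + 40.16/3600 = 1 + 0.433333 + 0.011156 = 1.444489
  S ⇒ negate
  λ: 21′ + 30.19″ = 21.50317′; 71 + 21.50317/60 = 71.358386
  W ⇒ negate
Point 3:
  φ: 43° + 13/60 + 34.8/3600 = 43 + 0.216667 + 0.009667 = 43.226333
  hemisphere S, so the sign is −
  Lon: 108 + 0/60 + 44.5/3600 = 108.012361
  hemisphere W, so the sign is −
Point 4:
  Latitude: 36′ + 51″ = 36.85000′; 0 + 36.85000/60 = 0.614167
  S ⇒ negate
  Longitude: 13′ + 3.2″ = 13.05333′; 179 + 13.05333/60 = 179.217556
  E ⇒ keep positive
Point 5:
  Latitude: 23 + 10/60 + 55.99/3600 = 23.182219
  S → negative
  Longitude: 53′ + 10.53″ = 53.17550′; 136 + 53.17550/60 = 136.886258
  W → negative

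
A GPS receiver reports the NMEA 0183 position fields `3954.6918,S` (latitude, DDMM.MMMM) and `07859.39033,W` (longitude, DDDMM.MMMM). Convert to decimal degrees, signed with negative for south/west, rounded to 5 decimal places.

-39.91153, -78.98984

φ: split at 2 digits → 39° and 54.6918′; 39 + 54.6918/60 = 39.911530
S ⇒ negate
λ: degrees = first 3 digits = 78, minutes = 59.39033; 78 + 59.39033/60 = 78.989839
hemisphere W, so the sign is −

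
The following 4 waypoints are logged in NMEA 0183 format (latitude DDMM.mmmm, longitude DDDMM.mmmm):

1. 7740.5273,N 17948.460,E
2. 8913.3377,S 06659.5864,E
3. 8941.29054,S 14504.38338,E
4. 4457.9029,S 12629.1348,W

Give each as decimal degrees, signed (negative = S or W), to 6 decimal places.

1. 77.675455, 179.807667
2. -89.222295, 66.993107
3. -89.688176, 145.073056
4. -44.965048, -126.485580

Point 1:
  Lat: degrees = first 2 digits = 77, minutes = 40.5273; 77 + 40.5273/60 = 77.6754550
  N → positive
  Lon: degrees = first 3 digits = 179, minutes = 48.46; 179 + 48.46/60 = 179.8076667
  E → positive
Point 2:
  Lat: split at 2 digits → 89° and 13.3377′; 89 + 13.3377/60 = 89.2222950
  hemisphere S, so the sign is −
  Longitude: split at 3 digits → 066° and 59.5864′; 66 + 59.5864/60 = 66.9931067
  E ⇒ keep positive
Point 3:
  φ: degrees = first 2 digits = 89, minutes = 41.29054; 89 + 41.29054/60 = 89.6881757
  hemisphere S, so the sign is −
  λ: degrees = first 3 digits = 145, minutes = 4.38338; 145 + 4.38338/60 = 145.0730563
  E ⇒ keep positive
Point 4:
  Lat: split at 2 digits → 44° and 57.9029′; 44 + 57.9029/60 = 44.9650483
  S → negative
  Longitude: split at 3 digits → 126° and 29.1348′; 126 + 29.1348/60 = 126.4855800
  W → negative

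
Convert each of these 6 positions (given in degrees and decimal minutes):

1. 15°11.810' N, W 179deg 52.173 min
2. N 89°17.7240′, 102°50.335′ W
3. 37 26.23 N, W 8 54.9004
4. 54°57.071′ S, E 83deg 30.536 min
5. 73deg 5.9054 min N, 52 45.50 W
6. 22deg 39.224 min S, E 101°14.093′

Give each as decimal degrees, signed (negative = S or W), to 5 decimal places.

1. 15.19683, -179.86955
2. 89.29540, -102.83892
3. 37.43717, -8.91501
4. -54.95118, 83.50893
5. 73.09842, -52.75833
6. -22.65373, 101.23488

Point 1:
  Latitude: 11.81′ = 0.196833°; total 15.196833
  N → positive
  Longitude: 52.173′ = 0.869550°; total 179.869550
  hemisphere W, so the sign is −
Point 2:
  Lat: 89 + 17.724/60 = 89.295400
  N → positive
  Lon: 50.335′ = 0.838917°; total 102.838917
  hemisphere W, so the sign is −
Point 3:
  φ: 37 + 26.23/60 = 37.437167
  N ⇒ keep positive
  λ: 54.9004′ = 0.915007°; total 8.915007
  W ⇒ negate
Point 4:
  φ: 54 + 57.071/60 = 54.951183
  S → negative
  Lon: 83 + 30.536/60 = 83.508933
  E ⇒ keep positive
Point 5:
  φ: 5.9054′ = 0.098423°; total 73.098423
  N ⇒ keep positive
  Longitude: 45.5′ = 0.758333°; total 52.758333
  W ⇒ negate
Point 6:
  Lat: 39.224′ = 0.653733°; total 22.653733
  hemisphere S, so the sign is −
  Lon: 101 + 14.093/60 = 101.234883
  E ⇒ keep positive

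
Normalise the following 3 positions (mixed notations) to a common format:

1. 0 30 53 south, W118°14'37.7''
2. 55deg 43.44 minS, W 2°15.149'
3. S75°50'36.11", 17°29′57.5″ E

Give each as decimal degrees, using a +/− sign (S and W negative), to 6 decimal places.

1. -0.514722, -118.243806
2. -55.724000, -2.252483
3. -75.843364, 17.499306

Point 1:
  φ: 0 + 30/60 + 53/3600 = 0.5147222
  S ⇒ negate
  Lon: 118 + 14/60 + 37.7/3600 = 118.2438056
  W → negative
Point 2:
  Latitude: 55 + 43.44/60 = 55.7240000
  S → negative
  Longitude: 2 + 15.149/60 = 2.2524833
  hemisphere W, so the sign is −
Point 3:
  φ: 50′ + 36.11″ = 50.60183′; 75 + 50.60183/60 = 75.8433639
  S → negative
  Longitude: 17° + 29/60 + 57.5/3600 = 17 + 0.483333 + 0.015972 = 17.4993056
  E → positive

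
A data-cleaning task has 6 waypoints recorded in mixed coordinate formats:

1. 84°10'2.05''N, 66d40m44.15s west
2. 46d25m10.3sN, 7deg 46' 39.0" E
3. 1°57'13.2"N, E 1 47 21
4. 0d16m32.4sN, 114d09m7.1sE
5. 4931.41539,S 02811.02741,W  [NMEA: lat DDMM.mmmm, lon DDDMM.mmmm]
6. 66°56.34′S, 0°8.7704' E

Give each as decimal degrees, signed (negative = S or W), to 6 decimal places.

1. 84.167236, -66.678931
2. 46.419528, 7.777500
3. 1.953667, 1.789167
4. 0.275667, 114.151972
5. -49.523590, -28.183790
6. -66.939000, 0.146173

Point 1:
  Latitude: 84 + 10/60 + 2.05/3600 = 84.1672361
  N ⇒ keep positive
  Longitude: 66 + 40/60 + 44.15/3600 = 66.6789306
  W → negative
Point 2:
  Lat: 46 + 25/60 + 10.3/3600 = 46.4195278
  N → positive
  Lon: 7° + 46/60 + 39/3600 = 7 + 0.766667 + 0.010833 = 7.7775000
  E → positive
Point 3:
  φ: 57′ + 13.2″ = 57.22000′; 1 + 57.22000/60 = 1.9536667
  N ⇒ keep positive
  Longitude: 1° + 47/60 + 21/3600 = 1 + 0.783333 + 0.005833 = 1.7891667
  E → positive
Point 4:
  Latitude: 0° + 16/60 + 32.4/3600 = 0 + 0.266667 + 0.009000 = 0.2756667
  N ⇒ keep positive
  Longitude: 114 + 9/60 + 7.1/3600 = 114.1519722
  E → positive
Point 5:
  Lat: split at 2 digits → 49° and 31.41539′; 49 + 31.41539/60 = 49.5235898
  S ⇒ negate
  Lon: split at 3 digits → 028° and 11.02741′; 28 + 11.02741/60 = 28.1837902
  hemisphere W, so the sign is −
Point 6:
  Lat: 56.34′ = 0.939000°; total 66.9390000
  hemisphere S, so the sign is −
  λ: 0 + 8.7704/60 = 0.1461733
  E → positive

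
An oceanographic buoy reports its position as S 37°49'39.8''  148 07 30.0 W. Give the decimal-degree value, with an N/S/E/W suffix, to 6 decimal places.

37.827722° S, 148.125000° W

φ: 49′ + 39.8″ = 49.66333′; 37 + 49.66333/60 = 37.8277222
λ: 148 + 7/60 + 30/3600 = 148.1250000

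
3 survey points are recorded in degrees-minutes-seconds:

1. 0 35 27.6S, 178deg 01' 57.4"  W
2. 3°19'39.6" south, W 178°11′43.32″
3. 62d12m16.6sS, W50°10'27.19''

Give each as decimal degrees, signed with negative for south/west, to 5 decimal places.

1. -0.59100, -178.03261
2. -3.32767, -178.19537
3. -62.20461, -50.17422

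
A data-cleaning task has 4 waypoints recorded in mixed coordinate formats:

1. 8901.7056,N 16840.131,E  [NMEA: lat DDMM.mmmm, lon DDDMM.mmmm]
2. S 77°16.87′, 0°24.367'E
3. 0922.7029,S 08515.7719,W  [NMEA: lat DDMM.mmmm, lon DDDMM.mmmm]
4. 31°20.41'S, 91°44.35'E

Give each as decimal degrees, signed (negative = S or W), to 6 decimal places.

1. 89.028427, 168.668850
2. -77.281167, 0.406117
3. -9.378382, -85.262865
4. -31.340167, 91.739167

Point 1:
  φ: degrees = first 2 digits = 89, minutes = 1.7056; 89 + 1.7056/60 = 89.0284267
  N ⇒ keep positive
  Longitude: degrees = first 3 digits = 168, minutes = 40.131; 168 + 40.131/60 = 168.6688500
  E → positive
Point 2:
  φ: 16.87′ = 0.281167°; total 77.2811667
  S → negative
  Longitude: 24.367′ = 0.406117°; total 0.4061167
  E → positive
Point 3:
  Lat: degrees = first 2 digits = 9, minutes = 22.7029; 9 + 22.7029/60 = 9.3783817
  hemisphere S, so the sign is −
  Longitude: split at 3 digits → 085° and 15.7719′; 85 + 15.7719/60 = 85.2628650
  W ⇒ negate
Point 4:
  Lat: 31 + 20.41/60 = 31.3401667
  hemisphere S, so the sign is −
  Lon: 44.35′ = 0.739167°; total 91.7391667
  E → positive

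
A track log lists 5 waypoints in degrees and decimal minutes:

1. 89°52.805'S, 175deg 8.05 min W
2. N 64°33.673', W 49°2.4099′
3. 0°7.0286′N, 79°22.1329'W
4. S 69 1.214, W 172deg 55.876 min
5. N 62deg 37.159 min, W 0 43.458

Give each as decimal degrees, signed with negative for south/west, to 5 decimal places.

Point 1:
  φ: 52.805′ = 0.880083°; total 89.880083
  S → negative
  Lon: 175 + 8.05/60 = 175.134167
  hemisphere W, so the sign is −
Point 2:
  Latitude: 64 + 33.673/60 = 64.561217
  N ⇒ keep positive
  Longitude: 49 + 2.4099/60 = 49.040165
  W ⇒ negate
Point 3:
  Latitude: 0 + 7.0286/60 = 0.117143
  N → positive
  λ: 22.1329′ = 0.368882°; total 79.368882
  W ⇒ negate
Point 4:
  Lat: 69 + 1.214/60 = 69.020233
  hemisphere S, so the sign is −
  λ: 172 + 55.876/60 = 172.931267
  W → negative
Point 5:
  Latitude: 37.159′ = 0.619317°; total 62.619317
  N → positive
  λ: 0 + 43.458/60 = 0.724300
  W → negative

1. -89.88008, -175.13417
2. 64.56122, -49.04017
3. 0.11714, -79.36888
4. -69.02023, -172.93127
5. 62.61932, -0.72430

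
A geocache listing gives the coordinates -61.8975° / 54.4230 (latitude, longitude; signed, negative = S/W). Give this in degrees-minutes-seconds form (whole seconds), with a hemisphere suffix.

Latitude is negative → S; |value| = 61.897500
Latitude: 0.897500° → 53.85000′; 0.85000 × 60 = 51.00″
Lon: 0.423000 × 60 = 25.38000′ → 25′, remainder × 60 = 22.80″

61°53′51″ S, 54°25′23″ E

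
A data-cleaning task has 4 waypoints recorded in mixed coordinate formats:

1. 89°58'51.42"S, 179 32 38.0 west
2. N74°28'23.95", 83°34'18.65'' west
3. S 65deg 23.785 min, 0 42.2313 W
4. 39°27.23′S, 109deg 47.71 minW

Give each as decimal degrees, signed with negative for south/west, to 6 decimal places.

Point 1:
  Latitude: 89° + 58/60 + 51.42/3600 = 89 + 0.966667 + 0.014283 = 89.9809500
  S → negative
  Longitude: 179° + 32/60 + 38/3600 = 179 + 0.533333 + 0.010556 = 179.5438889
  W → negative
Point 2:
  Lat: 28′ + 23.95″ = 28.39917′; 74 + 28.39917/60 = 74.4733194
  N ⇒ keep positive
  λ: 83° + 34/60 + 18.65/3600 = 83 + 0.566667 + 0.005181 = 83.5718472
  hemisphere W, so the sign is −
Point 3:
  φ: 23.785′ = 0.396417°; total 65.3964167
  hemisphere S, so the sign is −
  λ: 42.2313′ = 0.703855°; total 0.7038550
  W ⇒ negate
Point 4:
  Lat: 27.23′ = 0.453833°; total 39.4538333
  hemisphere S, so the sign is −
  λ: 47.71′ = 0.795167°; total 109.7951667
  W ⇒ negate

1. -89.980950, -179.543889
2. 74.473319, -83.571847
3. -65.396417, -0.703855
4. -39.453833, -109.795167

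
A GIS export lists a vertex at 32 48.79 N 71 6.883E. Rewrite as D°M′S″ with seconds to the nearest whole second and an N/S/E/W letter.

32°48′47″ N, 71°06′53″ E

Latitude: fractional minutes 0.79000 × 60 = 47.40″
Longitude: fractional minutes 0.88300 × 60 = 52.98″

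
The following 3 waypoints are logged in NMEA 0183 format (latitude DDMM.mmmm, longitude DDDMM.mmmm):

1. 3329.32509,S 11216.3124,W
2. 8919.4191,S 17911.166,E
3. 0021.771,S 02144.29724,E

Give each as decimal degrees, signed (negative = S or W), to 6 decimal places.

Point 1:
  Latitude: split at 2 digits → 33° and 29.32509′; 33 + 29.32509/60 = 33.4887515
  hemisphere S, so the sign is −
  λ: degrees = first 3 digits = 112, minutes = 16.3124; 112 + 16.3124/60 = 112.2718733
  hemisphere W, so the sign is −
Point 2:
  Lat: degrees = first 2 digits = 89, minutes = 19.4191; 89 + 19.4191/60 = 89.3236517
  S ⇒ negate
  Longitude: split at 3 digits → 179° and 11.166′; 179 + 11.166/60 = 179.1861000
  E → positive
Point 3:
  Latitude: split at 2 digits → 00° and 21.771′; 0 + 21.771/60 = 0.3628500
  hemisphere S, so the sign is −
  Longitude: split at 3 digits → 021° and 44.29724′; 21 + 44.29724/60 = 21.7382873
  E ⇒ keep positive

1. -33.488752, -112.271873
2. -89.323652, 179.186100
3. -0.362850, 21.738287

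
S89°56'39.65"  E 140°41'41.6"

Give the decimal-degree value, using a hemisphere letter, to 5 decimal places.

89.94435° S, 140.69489° E

Lat: 56′ + 39.65″ = 56.66083′; 89 + 56.66083/60 = 89.944347
λ: 140 + 41/60 + 41.6/3600 = 140.694889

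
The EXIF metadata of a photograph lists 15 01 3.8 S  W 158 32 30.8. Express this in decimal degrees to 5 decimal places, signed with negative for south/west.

-15.01772, -158.54189

Latitude: 15 + 1/60 + 3.8/3600 = 15.017722
hemisphere S, so the sign is −
Longitude: 158° + 32/60 + 30.8/3600 = 158 + 0.533333 + 0.008556 = 158.541889
W → negative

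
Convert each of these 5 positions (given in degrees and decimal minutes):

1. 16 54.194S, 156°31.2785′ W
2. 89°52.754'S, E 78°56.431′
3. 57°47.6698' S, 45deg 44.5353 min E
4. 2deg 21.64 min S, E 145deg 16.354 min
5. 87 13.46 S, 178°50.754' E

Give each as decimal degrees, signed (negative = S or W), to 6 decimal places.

Point 1:
  Latitude: 16 + 54.194/60 = 16.9032333
  S ⇒ negate
  Longitude: 156 + 31.2785/60 = 156.5213083
  W ⇒ negate
Point 2:
  φ: 52.754′ = 0.879233°; total 89.8792333
  hemisphere S, so the sign is −
  λ: 78 + 56.431/60 = 78.9405167
  E → positive
Point 3:
  Lat: 57 + 47.6698/60 = 57.7944967
  S ⇒ negate
  Longitude: 45 + 44.5353/60 = 45.7422550
  E ⇒ keep positive
Point 4:
  Lat: 21.64′ = 0.360667°; total 2.3606667
  S → negative
  λ: 145 + 16.354/60 = 145.2725667
  E → positive
Point 5:
  Lat: 87 + 13.46/60 = 87.2243333
  S ⇒ negate
  λ: 178 + 50.754/60 = 178.8459000
  E ⇒ keep positive

1. -16.903233, -156.521308
2. -89.879233, 78.940517
3. -57.794497, 45.742255
4. -2.360667, 145.272567
5. -87.224333, 178.845900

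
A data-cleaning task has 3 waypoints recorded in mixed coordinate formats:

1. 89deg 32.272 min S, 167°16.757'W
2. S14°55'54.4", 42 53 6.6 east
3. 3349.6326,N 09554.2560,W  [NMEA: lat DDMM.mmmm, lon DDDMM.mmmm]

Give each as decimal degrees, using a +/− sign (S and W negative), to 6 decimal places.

Point 1:
  φ: 32.272′ = 0.537867°; total 89.5378667
  hemisphere S, so the sign is −
  Longitude: 167 + 16.757/60 = 167.2792833
  W ⇒ negate
Point 2:
  Lat: 14 + 55/60 + 54.4/3600 = 14.9317778
  hemisphere S, so the sign is −
  Longitude: 42° + 53/60 + 6.6/3600 = 42 + 0.883333 + 0.001833 = 42.8851667
  E ⇒ keep positive
Point 3:
  Lat: degrees = first 2 digits = 33, minutes = 49.6326; 33 + 49.6326/60 = 33.8272100
  N → positive
  Longitude: degrees = first 3 digits = 95, minutes = 54.256; 95 + 54.256/60 = 95.9042667
  W → negative

1. -89.537867, -167.279283
2. -14.931778, 42.885167
3. 33.827210, -95.904267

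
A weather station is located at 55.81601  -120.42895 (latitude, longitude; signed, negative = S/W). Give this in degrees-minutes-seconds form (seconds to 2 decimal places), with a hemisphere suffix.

55°48′57.64″ N, 120°25′44.22″ W

φ: 0.816010° → 48.96060′; 0.96060 × 60 = 57.6360″
Longitude is negative → W; |value| = 120.428950
Longitude: whole degrees 120; 25.73700′ → 25′ and 44.2200″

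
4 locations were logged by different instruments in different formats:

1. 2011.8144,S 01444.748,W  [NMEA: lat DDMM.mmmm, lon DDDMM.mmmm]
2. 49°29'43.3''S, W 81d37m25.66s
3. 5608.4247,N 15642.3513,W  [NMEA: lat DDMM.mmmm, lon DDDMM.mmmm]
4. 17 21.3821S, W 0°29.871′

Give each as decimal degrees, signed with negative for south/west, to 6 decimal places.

1. -20.196907, -14.745800
2. -49.495361, -81.623794
3. 56.140412, -156.705855
4. -17.356368, -0.497850

Point 1:
  φ: split at 2 digits → 20° and 11.8144′; 20 + 11.8144/60 = 20.1969067
  S → negative
  λ: split at 3 digits → 014° and 44.748′; 14 + 44.748/60 = 14.7458000
  W → negative
Point 2:
  Lat: 29′ + 43.3″ = 29.72167′; 49 + 29.72167/60 = 49.4953611
  S ⇒ negate
  Lon: 37′ + 25.66″ = 37.42767′; 81 + 37.42767/60 = 81.6237944
  W ⇒ negate
Point 3:
  Lat: degrees = first 2 digits = 56, minutes = 8.4247; 56 + 8.4247/60 = 56.1404117
  N → positive
  Lon: degrees = first 3 digits = 156, minutes = 42.3513; 156 + 42.3513/60 = 156.7058550
  W → negative
Point 4:
  Lat: 17 + 21.3821/60 = 17.3563683
  hemisphere S, so the sign is −
  Lon: 0 + 29.871/60 = 0.4978500
  W ⇒ negate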